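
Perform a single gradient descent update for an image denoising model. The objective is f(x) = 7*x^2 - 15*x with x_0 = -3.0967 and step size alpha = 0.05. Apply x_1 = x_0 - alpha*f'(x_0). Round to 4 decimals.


We compute the gradient at x_0 and apply the update.
f'(x) = 14*x - 15
f'(-3.0967) = 14*-3.0967 - 15 = -58.3538
x_1 = -3.0967 - 0.05*-58.3538 = -0.179


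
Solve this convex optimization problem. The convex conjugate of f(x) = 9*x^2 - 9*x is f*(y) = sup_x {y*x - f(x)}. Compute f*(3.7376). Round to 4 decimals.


f*(y) = sup_x {y*x - a*x^2 - b*x} = sup_x {(y-b)*x - a*x^2}
FOC: (y - b) - 2a*x = 0 => x* = (y - b)/(2a)
x* = (3.7376 + 9)/(2*9) = 0.7076
f*(3.7376) = (y-b)^2/(4a) = (3.7376 + 9)^2/(4*9)
= 162.2465/36 = 4.5068


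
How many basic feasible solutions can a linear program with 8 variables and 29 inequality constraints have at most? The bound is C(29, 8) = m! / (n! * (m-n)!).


Each vertex corresponds to some choice of n active constraints out of m, so the number of vertices is at most C(m, n) = m! / (n!(m-n)!).
m = 29, n = 8
Numerator: 29 * 28 * 27 * 26 * 25 * 24 * 23 * 22
Denominator: 8! = 40320
C(29, 8) = 4292145


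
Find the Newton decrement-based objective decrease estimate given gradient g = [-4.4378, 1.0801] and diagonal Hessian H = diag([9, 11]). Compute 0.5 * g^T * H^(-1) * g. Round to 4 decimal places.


Step 1: H is diagonal, so H^(-1) * g = [-0.4931, 0.0982].
Step 2: g^T H^(-1) g = sum_i g_i^2 / H_ii
  = (-4.4378)^2/9 + (1.0801)^2/11
  = 2.1882 + 0.1061 = 2.2943
Step 3: Objective decrease = 0.5 * g^T H^(-1) g = 1.1471


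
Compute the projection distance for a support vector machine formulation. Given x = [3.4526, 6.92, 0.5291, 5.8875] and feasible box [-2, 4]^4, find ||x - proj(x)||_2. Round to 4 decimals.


Project each component onto [-2, 4].
clip(3.4526) = 3.4526, clip(6.92) = 4.0, clip(0.5291) = 0.5291, clip(5.8875) = 4.0
Projection = [3.4526, 4.0, 0.5291, 4.0]
Squared diffs: [0.0, 8.5264, 0.0, 3.5627]
Distance = sqrt(12.0891) = 3.4769


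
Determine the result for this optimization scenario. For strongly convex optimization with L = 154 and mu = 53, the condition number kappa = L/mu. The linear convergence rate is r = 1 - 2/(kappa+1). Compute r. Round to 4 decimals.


Step 1: Compute the condition number.
kappa = L/mu = 154/53 = 2.9057
Step 2: Compute the convergence rate.
r = 1 - 2/(kappa + 1) = 1 - 2*mu/(L + mu) = (L - mu)/(L + mu) = 101/207 = 0.4879


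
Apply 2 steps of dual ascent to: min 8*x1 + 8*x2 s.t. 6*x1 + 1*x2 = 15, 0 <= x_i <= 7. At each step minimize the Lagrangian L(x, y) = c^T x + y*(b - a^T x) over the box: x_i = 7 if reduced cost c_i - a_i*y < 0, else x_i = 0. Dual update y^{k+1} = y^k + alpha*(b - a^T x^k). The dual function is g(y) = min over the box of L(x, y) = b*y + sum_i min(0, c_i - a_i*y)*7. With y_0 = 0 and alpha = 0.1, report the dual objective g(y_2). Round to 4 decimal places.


Dual ascent for LP: min 8*x1 + 8*x2, 6*x1 + 1*x2 = 15, 0 <= x_i <= 7
Step 1: y^k = 0.0, reduced costs: (8.0, 8.0)
  x^k = (0.0, 0.0), subgradient = b - a^T x = 15.0
  y^{k+1} = 0.0 + 0.1*15.0 = 1.5
Step 2: y^k = 1.5, reduced costs: (-1.0, 6.5)
  x^k = (7.0, 0.0), subgradient = b - a^T x = -27.0
  y^{k+1} = 1.5 + 0.1*-27.0 = -1.2
Dual objective at y_2 = -1.2: reduced costs (15.2, 9.2), box minimizer x = (0.0, 0.0)
g(y_2) = b*y + (c1 - a1*y)*x1 + (c2 - a2*y)*x2 = 15*(-1.2) + 15.2*0.0 + 9.2*0.0 = -18.0 + 0.0 + 0.0 = -18.0


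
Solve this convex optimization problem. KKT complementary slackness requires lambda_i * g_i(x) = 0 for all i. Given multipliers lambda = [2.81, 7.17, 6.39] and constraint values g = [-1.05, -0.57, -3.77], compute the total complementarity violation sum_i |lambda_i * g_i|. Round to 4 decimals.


KKT complementary slackness check:
lambda_1 * g_1 = 2.81 * -1.05 = -2.9505
lambda_2 * g_2 = 7.17 * -0.57 = -4.0869
lambda_3 * g_3 = 6.39 * -3.77 = -24.0903
Total violation = 2.9505 + 4.0869 + 24.0903 = 31.1277


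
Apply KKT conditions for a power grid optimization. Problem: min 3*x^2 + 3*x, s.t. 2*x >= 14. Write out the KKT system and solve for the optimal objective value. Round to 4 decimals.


Step 1: Try lambda = 0 (constraint inactive).
x_unc = -3/(2*3) = -0.5
Check: 2*-0.5 = -1.0 < 14 -- violated!
Step 2: Constraint must be active: 2*x = 14
x* = 14/2 = 7.0
lambda = (2*3*7.0 + 3)/2 = 22.5
Step 3: Compute optimal value.
f(x*) = 3*7.0^2 + 3*7.0 = 168.0


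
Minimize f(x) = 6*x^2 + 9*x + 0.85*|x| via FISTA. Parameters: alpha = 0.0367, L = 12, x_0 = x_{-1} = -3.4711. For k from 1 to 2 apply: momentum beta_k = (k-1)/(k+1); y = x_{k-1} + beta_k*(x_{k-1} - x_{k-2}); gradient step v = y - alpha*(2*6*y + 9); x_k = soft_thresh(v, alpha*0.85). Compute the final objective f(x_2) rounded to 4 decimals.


FISTA on f(x) = 6*x^2 + 9*x + 0.85*|x|
L = 12, alpha = 0.0367
Iteration 1: beta = 0.0, y = -3.4711 + 0.0*(-3.4711 + 3.4711) = -3.4711
  grad(y) = -32.6532, v = y - alpha*grad = -2.2727
  prox(v) = soft_thresh(-2.2727, 0.0312) = -2.2415
Iteration 2: beta = 0.3333, y = -2.2415 + 0.3333*(-2.2415 + 3.4711) = -1.8317
  grad(y) = -12.9801, v = y - alpha*grad = -1.3553
  prox(v) = soft_thresh(-1.3553, 0.0312) = -1.3241
f(x_2) = 6*(-1.3241)^2 + 9*(-1.3241) + 0.85*|-1.3241| = -0.2719


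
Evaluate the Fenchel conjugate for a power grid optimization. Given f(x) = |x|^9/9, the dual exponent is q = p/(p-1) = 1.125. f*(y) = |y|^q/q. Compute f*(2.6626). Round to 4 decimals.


The conjugate exponent q satisfies 1/p + 1/q = 1.
p = 9, so q = 9/(9 - 1) = 1.125
|y|^q = 2.6626^1.125 = 3.0093
f*(2.6626) = 3.0093 / 1.125 = 2.675


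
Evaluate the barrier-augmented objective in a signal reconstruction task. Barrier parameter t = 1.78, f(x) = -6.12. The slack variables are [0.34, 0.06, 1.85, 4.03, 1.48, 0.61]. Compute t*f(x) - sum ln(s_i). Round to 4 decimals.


Step 1: Compute log-barrier.
ln values: [-1.0788, -2.8134, 0.6152, 1.3938, 0.392, -0.4943]
phi = -(-1.0788 - 2.8134 + 0.6152 + 1.3938 + 0.392 - 0.4943) = 1.9855
Step 2: Compute augmented objective.
t*f(x) = 1.78*-6.12 = -10.8936
Total = -10.8936 + 1.9855 = -8.9081


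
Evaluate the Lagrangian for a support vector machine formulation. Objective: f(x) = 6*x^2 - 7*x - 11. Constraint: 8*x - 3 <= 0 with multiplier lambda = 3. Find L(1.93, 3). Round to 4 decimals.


Step 1: Evaluate f(x).
f(1.93) = 6*1.93^2 - 7*1.93 - 11 = -2.1606
Step 2: Evaluate g(x).
g(1.93) = 8*1.93 - 3 = 12.44
Step 3: Compute Lagrangian.
L = -2.1606 + 3*12.44 = 35.1594


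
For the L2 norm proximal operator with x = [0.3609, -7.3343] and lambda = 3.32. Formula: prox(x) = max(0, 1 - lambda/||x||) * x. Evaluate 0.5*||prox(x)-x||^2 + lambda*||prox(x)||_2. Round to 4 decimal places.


Step 1: Compute ||x||.
||x|| = 7.3432
Step 2: Compute scaling factor.
scale = max(0, 1 - 3.32/7.3432) = 0.5479
Step 3: prox(x) = [0.1977, -4.0183]
||prox(x)|| = 4.0232
Step 4: Proximal objective.
0.5*||prox-x||^2 = 5.5112
lambda*||prox|| = 13.357
Total = 18.8681


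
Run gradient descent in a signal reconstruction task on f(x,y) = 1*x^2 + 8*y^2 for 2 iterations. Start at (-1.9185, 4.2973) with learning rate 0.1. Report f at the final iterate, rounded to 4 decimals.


Gradient descent on f(x,y) = 1*x^2 + 8*y^2.
Starting point: (-1.9185, 4.2973), alpha = 0.1
Step 1: grad_x = 2*1*-1.9185 = -3.837, grad_y = 2*8*4.2973 = 68.7568
  x_1 = -1.9185 - 0.1*-3.837 = -1.5348
  y_1 = 4.2973 - 0.1*68.7568 = -2.5784
Step 2: grad_x = 2*1*-1.5348 = -3.0696, grad_y = 2*8*-2.5784 = -41.2541
  x_2 = -1.5348 - 0.1*-3.0696 = -1.2278
  y_2 = -2.5784 - 0.1*-41.2541 = 1.547
f(-1.2278, 1.547) = 1*(-1.2278)^2 + 8*1.547^2 = 20.654


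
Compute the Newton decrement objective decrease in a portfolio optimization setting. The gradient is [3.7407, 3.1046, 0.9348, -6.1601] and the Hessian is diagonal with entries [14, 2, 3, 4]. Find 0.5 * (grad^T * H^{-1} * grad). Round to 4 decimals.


Step 1: H is diagonal, so H^(-1) * g = [0.2672, 1.5523, 0.3116, -1.54].
Step 2: g^T H^(-1) g = sum_i g_i^2 / H_ii
  = (3.7407)^2/14 + (3.1046)^2/2 + (0.9348)^2/3 + (-6.1601)^2/4
  = 0.9995 + 4.8193 + 0.2913 + 9.4867 = 15.5968
Step 3: Objective decrease = 0.5 * g^T H^(-1) g = 7.7984


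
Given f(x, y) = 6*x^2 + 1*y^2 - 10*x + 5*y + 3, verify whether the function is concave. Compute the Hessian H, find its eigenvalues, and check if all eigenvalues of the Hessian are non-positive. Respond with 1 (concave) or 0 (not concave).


The Hessian of f(x,y) = 6*x^2 + 1*y^2 - 10*x + 5*y + 3 is:
H = [[12, 0], [0, 2]]
Trace = 12 + 2 = 14
Determinant = 12*2 - (0)^2 = 24
Discriminant = (14)^2 - 4*24 = 100.0
Eigenvalues: lambda_1 = 2.0, lambda_2 = 12.0
The function is not concave.

0


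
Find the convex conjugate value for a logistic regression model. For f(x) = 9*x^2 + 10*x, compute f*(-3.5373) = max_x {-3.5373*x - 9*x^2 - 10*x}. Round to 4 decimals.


f*(y) = sup_x {y*x - a*x^2 - b*x} = sup_x {(y-b)*x - a*x^2}
FOC: (y - b) - 2a*x = 0 => x* = (y - b)/(2a)
x* = (-3.5373 - 10)/(2*9) = -0.7521
f*(-3.5373) = (y-b)^2/(4a) = (-3.5373 - 10)^2/(4*9)
= 183.2585/36 = 5.0905


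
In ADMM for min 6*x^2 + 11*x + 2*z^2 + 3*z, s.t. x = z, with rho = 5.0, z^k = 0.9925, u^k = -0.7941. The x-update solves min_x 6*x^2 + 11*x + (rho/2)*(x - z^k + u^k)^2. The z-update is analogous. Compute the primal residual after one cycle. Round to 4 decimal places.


ADMM iteration with rho = 5.0, z^k = 0.9925, u^k = -0.7941
Step 1: x-update.
Minimize 6*x^2 + 11*x + (5.0/2)*(x - 0.9925 - 0.7941)^2
FOC: (2*6 + 5.0)*x = -11 + 5.0*(0.9925 + 0.7941)
x^{k+1} = -0.1216
Step 2: z-update.
Minimize 2*z^2 + 3*z + (5.0/2)*(-0.1216 - z - 0.7941)^2
FOC: (2*2 + 5.0)*z = -3 + 5.0*(-0.1216 - 0.7941)
z^{k+1} = -0.842
Step 3: u-update.
u^{k+1} = -0.7941 - 0.1216 + 0.842 = -0.0736
Step 4: Primal residual = |-0.1216 + 0.842| = 0.7205


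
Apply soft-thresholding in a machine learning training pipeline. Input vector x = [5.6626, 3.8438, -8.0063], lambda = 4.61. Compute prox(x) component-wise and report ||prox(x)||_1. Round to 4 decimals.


Soft-thresholding with lambda = 4.61:
prox(5.6626) = sign(5.6626)*max(|5.6626| - 4.61, 0) = 1.0526
prox(3.8438) = sign(3.8438)*max(|3.8438| - 4.61, 0) = 0.0
prox(-8.0063) = sign(-8.0063)*max(|-8.0063| - 4.61, 0) = -3.3963
prox(x) = [1.0526, 0.0, -3.3963]
||prox(x)||_1 = 1.0526 + 0.0 + 3.3963 = 4.4489


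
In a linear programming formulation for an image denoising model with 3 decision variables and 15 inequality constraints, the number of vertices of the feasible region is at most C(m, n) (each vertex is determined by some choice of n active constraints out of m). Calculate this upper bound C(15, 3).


Each vertex corresponds to some choice of n active constraints out of m, so the number of vertices is at most C(m, n) = m! / (n!(m-n)!).
m = 15, n = 3
Numerator: 15 * 14 * 13
Denominator: 3! = 6
C(15, 3) = 455


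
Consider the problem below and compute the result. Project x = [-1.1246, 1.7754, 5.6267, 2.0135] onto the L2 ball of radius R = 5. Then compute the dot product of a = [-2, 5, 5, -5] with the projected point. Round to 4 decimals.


Step 1: Compute ||x|| (intermediates to 6 decimals).
||x|| = sqrt((-1.1246)^2 + 1.7754^2 + 5.6267^2 + 2.0135^2) = 6.33488
Step 2: Project.
Since ||x|| > R, scale = R/||x|| = 5/6.33488 = 0.789281, proj(x) = scale * x
proj(x) = [-0.887625, 1.401289, 4.441047, 1.589217]
Step 3: Dot product.
a^T * proj(x) = -2*(-0.887625) + 5*1.401289 + 5*4.441047 - 5*1.589217 = 23.0408


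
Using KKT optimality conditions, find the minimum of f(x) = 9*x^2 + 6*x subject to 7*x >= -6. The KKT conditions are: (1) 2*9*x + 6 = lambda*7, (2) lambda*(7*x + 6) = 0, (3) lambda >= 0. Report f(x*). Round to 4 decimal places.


Step 1: Try lambda = 0 (constraint inactive).
Stationarity: 2*9*x + 6 = 0
x* = -6/(2*9) = -1/3 = -0.3333 (rounded; the exact value -1/3 is used below)
Check constraint: 7*-0.3333 = -2.3331 >= -6 -- satisfied.
Step 2: Compute optimal value.
f(x*) = 9*(-1/3)^2 + 6*(-1/3) = -1.0


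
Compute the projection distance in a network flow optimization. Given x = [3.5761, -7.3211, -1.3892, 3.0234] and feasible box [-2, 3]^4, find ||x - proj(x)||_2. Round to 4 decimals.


Project each component onto [-2, 3].
clip(3.5761) = 3.0, clip(-7.3211) = -2.0, clip(-1.3892) = -1.3892, clip(3.0234) = 3.0
Projection = [3.0, -2.0, -1.3892, 3.0]
Squared diffs: [0.3319, 28.3141, 0.0, 0.0005]
Distance = sqrt(28.6465) = 5.3522


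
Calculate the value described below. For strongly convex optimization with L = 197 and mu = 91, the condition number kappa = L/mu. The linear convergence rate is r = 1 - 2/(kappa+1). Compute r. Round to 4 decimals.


Step 1: Compute the condition number.
kappa = L/mu = 197/91 = 2.1648
Step 2: Compute the convergence rate.
r = 1 - 2/(kappa + 1) = 1 - 2*mu/(L + mu) = (L - mu)/(L + mu) = 106/288 = 0.3681


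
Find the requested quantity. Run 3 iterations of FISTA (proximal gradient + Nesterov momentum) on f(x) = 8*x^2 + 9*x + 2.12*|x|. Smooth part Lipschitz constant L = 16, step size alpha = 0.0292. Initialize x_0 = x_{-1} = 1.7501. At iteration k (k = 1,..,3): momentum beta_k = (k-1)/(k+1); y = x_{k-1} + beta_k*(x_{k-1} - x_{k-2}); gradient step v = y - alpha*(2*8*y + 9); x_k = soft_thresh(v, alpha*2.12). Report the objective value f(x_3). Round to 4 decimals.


FISTA on f(x) = 8*x^2 + 9*x + 2.12*|x|
L = 16, alpha = 0.0292
Iteration 1: beta = 0.0, y = 1.7501 + 0.0*(1.7501 - 1.7501) = 1.7501
  grad(y) = 37.0016, v = y - alpha*grad = 0.6697
  prox(v) = soft_thresh(0.6697, 0.0619) = 0.6077
Iteration 2: beta = 0.3333, y = 0.6077 + 0.3333*(0.6077 - 1.7501) = 0.227
  grad(y) = 12.6315, v = y - alpha*grad = -0.1419
  prox(v) = soft_thresh(-0.1419, 0.0619) = -0.08
Iteration 3: beta = 0.5, y = -0.08 + 0.5*(-0.08 - 0.6077) = -0.4238
  grad(y) = 2.2188, v = y - alpha*grad = -0.4886
  prox(v) = soft_thresh(-0.4886, 0.0619) = -0.4267
f(x_3) = 8*(-0.4267)^2 + 9*(-0.4267) + 2.12*|-0.4267| = -1.4791


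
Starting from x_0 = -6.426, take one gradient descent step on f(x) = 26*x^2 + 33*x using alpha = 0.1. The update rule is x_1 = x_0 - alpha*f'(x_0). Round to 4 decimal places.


We compute the gradient at x_0 and apply the update.
f'(x) = 52*x + 33
f'(-6.426) = 52*-6.426 + 33 = -301.152
x_1 = -6.426 - 0.1*-301.152 = 23.6892


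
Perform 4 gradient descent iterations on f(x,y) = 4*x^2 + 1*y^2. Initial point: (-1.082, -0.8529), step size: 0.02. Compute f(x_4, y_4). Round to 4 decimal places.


Gradient descent on f(x,y) = 4*x^2 + 1*y^2.
Starting point: (-1.082, -0.8529), alpha = 0.02
Step 1: grad_x = 2*4*-1.082 = -8.656, grad_y = 2*1*-0.8529 = -1.7058
  x_1 = -1.082 - 0.02*-8.656 = -0.9089
  y_1 = -0.8529 - 0.02*-1.7058 = -0.8188
Step 2: grad_x = 2*4*-0.9089 = -7.271, grad_y = 2*1*-0.8188 = -1.6376
  x_2 = -0.9089 - 0.02*-7.271 = -0.7635
  y_2 = -0.8188 - 0.02*-1.6376 = -0.786
Step 3: grad_x = 2*4*-0.7635 = -6.1077, grad_y = 2*1*-0.786 = -1.5721
  x_3 = -0.7635 - 0.02*-6.1077 = -0.6413
  y_3 = -0.786 - 0.02*-1.5721 = -0.7546
Step 4: grad_x = 2*4*-0.6413 = -5.1304, grad_y = 2*1*-0.7546 = -1.5092
  x_4 = -0.6413 - 0.02*-5.1304 = -0.5387
  y_4 = -0.7546 - 0.02*-1.5092 = -0.7244
f(-0.5387, -0.7244) = 4*(-0.5387)^2 + 1*(-0.7244)^2 = 1.6855


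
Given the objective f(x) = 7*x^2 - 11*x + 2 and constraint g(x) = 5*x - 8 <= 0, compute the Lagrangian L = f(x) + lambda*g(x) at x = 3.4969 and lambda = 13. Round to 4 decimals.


Step 1: Evaluate f(x).
f(3.4969) = 7*3.4969^2 - 11*3.4969 + 2 = 49.1323
Step 2: Evaluate g(x).
g(3.4969) = 5*3.4969 - 8 = 9.4845
Step 3: Compute Lagrangian.
L = 49.1323 + 13*9.4845 = 172.4308


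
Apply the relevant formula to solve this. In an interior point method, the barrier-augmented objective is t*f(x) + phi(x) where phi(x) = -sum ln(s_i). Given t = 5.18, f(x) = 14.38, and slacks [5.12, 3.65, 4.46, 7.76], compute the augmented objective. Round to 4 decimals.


Step 1: Compute log-barrier.
ln values: [1.6332, 1.2947, 1.4951, 2.049]
phi = -(1.6332 + 1.2947 + 1.4951 + 2.049) = -6.472
Step 2: Compute augmented objective.
t*f(x) = 5.18*14.38 = 74.4884
Total = 74.4884 - 6.472 = 68.0164


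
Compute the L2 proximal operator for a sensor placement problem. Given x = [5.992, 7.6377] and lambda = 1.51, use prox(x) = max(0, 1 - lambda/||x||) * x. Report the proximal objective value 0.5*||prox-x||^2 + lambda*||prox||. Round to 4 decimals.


Step 1: Compute ||x||.
||x|| = 9.7077
Step 2: Compute scaling factor.
scale = max(0, 1 - 1.51/9.7077) = 0.8445
Step 3: prox(x) = [5.06, 6.4497]
||prox(x)|| = 8.1977
Step 4: Proximal objective.
0.5*||prox-x||^2 = 1.1401
lambda*||prox|| = 12.3785
Total = 13.5185


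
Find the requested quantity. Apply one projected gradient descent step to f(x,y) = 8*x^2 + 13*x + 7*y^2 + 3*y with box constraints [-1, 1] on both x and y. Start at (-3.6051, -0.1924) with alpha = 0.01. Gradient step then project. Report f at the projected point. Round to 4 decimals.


Step 1: Compute gradient at (-3.6051, -0.1924).
grad_x = 2*8*-3.6051 + 13 = -44.6816
grad_y = 2*7*-0.1924 + 3 = 0.3064
Step 2: Gradient step.
x_raw = -3.6051 - 0.01*-44.6816 = -3.1583
y_raw = -0.1924 - 0.01*0.3064 = -0.1955
Step 3: Project onto [-1, 1].
x_proj = clip(-3.1583) = -1.0
y_proj = clip(-0.1955) = -0.1955
Step 4: Evaluate f.
f(-1.0, -0.1955) = -5.3189


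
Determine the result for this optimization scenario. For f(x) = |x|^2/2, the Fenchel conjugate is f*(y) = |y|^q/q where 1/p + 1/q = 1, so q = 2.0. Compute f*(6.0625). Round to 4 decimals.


The conjugate exponent q satisfies 1/p + 1/q = 1.
p = 2, so q = 2/(2 - 1) = 2.0
|y|^q = 6.0625^2.0 = 36.7539
f*(6.0625) = 36.7539 / 2.0 = 18.377


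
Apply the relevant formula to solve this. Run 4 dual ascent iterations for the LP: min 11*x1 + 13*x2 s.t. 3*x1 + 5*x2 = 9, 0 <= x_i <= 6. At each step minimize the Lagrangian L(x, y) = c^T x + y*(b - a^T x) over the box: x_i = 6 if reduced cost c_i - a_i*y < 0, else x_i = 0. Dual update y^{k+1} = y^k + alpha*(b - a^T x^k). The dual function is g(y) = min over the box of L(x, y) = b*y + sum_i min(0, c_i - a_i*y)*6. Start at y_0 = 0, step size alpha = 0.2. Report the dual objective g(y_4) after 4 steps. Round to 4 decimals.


Dual ascent for LP: min 11*x1 + 13*x2, 3*x1 + 5*x2 = 9, 0 <= x_i <= 6
Step 1: y^k = 0.0, reduced costs: (11.0, 13.0)
  x^k = (0.0, 0.0), subgradient = b - a^T x = 9.0
  y^{k+1} = 0.0 + 0.2*9.0 = 1.8
Step 2: y^k = 1.8, reduced costs: (5.6, 4.0)
  x^k = (0.0, 0.0), subgradient = b - a^T x = 9.0
  y^{k+1} = 1.8 + 0.2*9.0 = 3.6
Step 3: y^k = 3.6, reduced costs: (0.2, -5.0)
  x^k = (0.0, 6.0), subgradient = b - a^T x = -21.0
  y^{k+1} = 3.6 + 0.2*-21.0 = -0.6
Step 4: y^k = -0.6, reduced costs: (12.8, 16.0)
  x^k = (0.0, 0.0), subgradient = b - a^T x = 9.0
  y^{k+1} = -0.6 + 0.2*9.0 = 1.2
Dual objective at y_4 = 1.2: reduced costs (7.4, 7.0), box minimizer x = (0.0, 0.0)
g(y_4) = b*y + (c1 - a1*y)*x1 + (c2 - a2*y)*x2 = 9*1.2 + 7.4*0.0 + 7.0*0.0 = 10.8 + 0.0 + 0.0 = 10.8


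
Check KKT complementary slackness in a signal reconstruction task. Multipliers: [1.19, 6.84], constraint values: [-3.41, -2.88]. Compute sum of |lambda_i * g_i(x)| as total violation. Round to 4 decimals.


KKT complementary slackness check:
lambda_1 * g_1 = 1.19 * -3.41 = -4.0579
lambda_2 * g_2 = 6.84 * -2.88 = -19.6992
Total violation = 4.0579 + 19.6992 = 23.7571


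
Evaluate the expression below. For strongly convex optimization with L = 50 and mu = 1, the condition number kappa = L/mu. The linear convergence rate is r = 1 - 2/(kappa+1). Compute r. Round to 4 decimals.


Step 1: Compute the condition number.
kappa = L/mu = 50/1 = 50.0
Step 2: Compute the convergence rate.
r = 1 - 2/(kappa + 1) = 1 - 2*mu/(L + mu) = (L - mu)/(L + mu) = 49/51 = 0.9608


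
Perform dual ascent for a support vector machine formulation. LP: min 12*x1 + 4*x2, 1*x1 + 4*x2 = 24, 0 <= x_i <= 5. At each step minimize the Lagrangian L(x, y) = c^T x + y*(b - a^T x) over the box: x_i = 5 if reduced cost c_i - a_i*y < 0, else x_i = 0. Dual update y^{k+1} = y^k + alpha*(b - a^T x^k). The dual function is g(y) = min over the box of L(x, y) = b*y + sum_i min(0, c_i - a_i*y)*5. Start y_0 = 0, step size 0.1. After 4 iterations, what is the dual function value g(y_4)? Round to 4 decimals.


Dual ascent for LP: min 12*x1 + 4*x2, 1*x1 + 4*x2 = 24, 0 <= x_i <= 5
Step 1: y^k = 0.0, reduced costs: (12.0, 4.0)
  x^k = (0.0, 0.0), subgradient = b - a^T x = 24.0
  y^{k+1} = 0.0 + 0.1*24.0 = 2.4
Step 2: y^k = 2.4, reduced costs: (9.6, -5.6)
  x^k = (0.0, 5.0), subgradient = b - a^T x = 4.0
  y^{k+1} = 2.4 + 0.1*4.0 = 2.8
Step 3: y^k = 2.8, reduced costs: (9.2, -7.2)
  x^k = (0.0, 5.0), subgradient = b - a^T x = 4.0
  y^{k+1} = 2.8 + 0.1*4.0 = 3.2
Step 4: y^k = 3.2, reduced costs: (8.8, -8.8)
  x^k = (0.0, 5.0), subgradient = b - a^T x = 4.0
  y^{k+1} = 3.2 + 0.1*4.0 = 3.6
Dual objective at y_4 = 3.6: reduced costs (8.4, -10.4), box minimizer x = (0.0, 5.0)
g(y_4) = b*y + (c1 - a1*y)*x1 + (c2 - a2*y)*x2 = 24*3.6 + 8.4*0.0 + (-10.4)*5.0 = 86.4 + 0.0 - 52.0 = 34.4


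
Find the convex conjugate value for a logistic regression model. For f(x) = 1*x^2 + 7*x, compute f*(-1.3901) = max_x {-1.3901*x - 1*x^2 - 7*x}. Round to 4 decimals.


f*(y) = sup_x {y*x - a*x^2 - b*x} = sup_x {(y-b)*x - a*x^2}
FOC: (y - b) - 2a*x = 0 => x* = (y - b)/(2a)
x* = (-1.3901 - 7)/(2*1) = -4.1951
f*(-1.3901) = (y-b)^2/(4a) = (-1.3901 - 7)^2/(4*1)
= 70.3938/4 = 17.5984


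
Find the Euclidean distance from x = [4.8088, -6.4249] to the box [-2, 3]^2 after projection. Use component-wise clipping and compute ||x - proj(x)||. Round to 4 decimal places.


Project each component onto [-2, 3].
clip(4.8088) = 3.0, clip(-6.4249) = -2.0
Projection = [3.0, -2.0]
Squared diffs: [3.2718, 19.5797]
Distance = sqrt(22.8515) = 4.7803


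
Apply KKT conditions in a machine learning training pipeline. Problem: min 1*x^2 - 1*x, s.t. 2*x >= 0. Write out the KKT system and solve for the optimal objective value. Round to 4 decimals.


Step 1: Try lambda = 0 (constraint inactive).
Stationarity: 2*1*x - 1 = 0
x* = 1/(2*1) = 0.5
Check constraint: 2*0.5 = 1.0 >= 0 -- satisfied.
Step 2: Compute optimal value.
f(x*) = 1*0.5^2 - 1*0.5 = -0.25


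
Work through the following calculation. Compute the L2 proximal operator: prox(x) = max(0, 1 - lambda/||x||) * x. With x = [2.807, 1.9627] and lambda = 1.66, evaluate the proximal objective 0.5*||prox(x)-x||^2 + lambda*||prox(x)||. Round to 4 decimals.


Step 1: Compute ||x||.
||x|| = 3.4251
Step 2: Compute scaling factor.
scale = max(0, 1 - 1.66/3.4251) = 0.5153
Step 3: prox(x) = [1.4466, 1.0115]
||prox(x)|| = 1.7651
Step 4: Proximal objective.
0.5*||prox-x||^2 = 1.3778
lambda*||prox|| = 2.9301
Total = 4.3079


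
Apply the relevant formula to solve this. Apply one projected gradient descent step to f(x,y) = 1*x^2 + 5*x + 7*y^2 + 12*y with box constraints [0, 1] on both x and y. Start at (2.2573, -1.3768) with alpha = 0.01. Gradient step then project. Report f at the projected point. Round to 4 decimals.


Step 1: Compute gradient at (2.2573, -1.3768).
grad_x = 2*1*2.2573 + 5 = 9.5146
grad_y = 2*7*-1.3768 + 12 = -7.2752
Step 2: Gradient step.
x_raw = 2.2573 - 0.01*9.5146 = 2.1622
y_raw = -1.3768 - 0.01*-7.2752 = -1.304
Step 3: Project onto [0, 1].
x_proj = clip(2.1622) = 1.0
y_proj = clip(-1.304) = 0.0
Step 4: Evaluate f.
f(1.0, 0.0) = 6.0


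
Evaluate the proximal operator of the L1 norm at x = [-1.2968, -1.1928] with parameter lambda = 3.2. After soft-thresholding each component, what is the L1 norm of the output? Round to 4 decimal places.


Soft-thresholding with lambda = 3.2:
prox(-1.2968) = sign(-1.2968)*max(|-1.2968| - 3.2, 0) = 0.0
prox(-1.1928) = sign(-1.1928)*max(|-1.1928| - 3.2, 0) = 0.0
prox(x) = [0.0, 0.0]
||prox(x)||_1 = 0.0 + 0.0 = 0.0


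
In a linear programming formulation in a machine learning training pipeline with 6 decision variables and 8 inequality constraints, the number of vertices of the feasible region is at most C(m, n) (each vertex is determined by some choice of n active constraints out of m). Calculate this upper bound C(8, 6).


Each vertex corresponds to some choice of n active constraints out of m, so the number of vertices is at most C(m, n) = m! / (n!(m-n)!).
m = 8, n = 6
Numerator: 8 * 7 * 6 * 5 * 4 * 3
Denominator: 6! = 720
C(8, 6) = 28


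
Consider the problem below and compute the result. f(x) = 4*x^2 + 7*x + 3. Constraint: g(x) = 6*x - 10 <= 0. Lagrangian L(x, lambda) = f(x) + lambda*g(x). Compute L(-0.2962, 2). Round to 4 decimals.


Step 1: Evaluate f(x).
f(-0.2962) = 4*(-0.2962)^2 + 7*(-0.2962) + 3 = 1.2775
Step 2: Evaluate g(x).
g(-0.2962) = 6*-0.2962 - 10 = -11.7772
Step 3: Compute Lagrangian.
L = 1.2775 + 2*-11.7772 = -22.2769


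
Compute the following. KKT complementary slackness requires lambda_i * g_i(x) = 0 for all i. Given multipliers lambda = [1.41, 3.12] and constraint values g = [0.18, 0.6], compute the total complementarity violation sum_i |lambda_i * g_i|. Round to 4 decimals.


KKT complementary slackness check:
lambda_1 * g_1 = 1.41 * 0.18 = 0.2538
lambda_2 * g_2 = 3.12 * 0.6 = 1.872
Total violation = 0.2538 + 1.872 = 2.1258


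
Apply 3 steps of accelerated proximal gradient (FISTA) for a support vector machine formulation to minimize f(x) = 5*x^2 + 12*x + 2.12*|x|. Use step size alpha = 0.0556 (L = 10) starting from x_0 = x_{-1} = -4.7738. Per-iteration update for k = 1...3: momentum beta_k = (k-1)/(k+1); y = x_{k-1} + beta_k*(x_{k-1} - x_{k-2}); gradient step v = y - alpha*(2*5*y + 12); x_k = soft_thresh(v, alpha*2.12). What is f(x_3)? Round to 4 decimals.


FISTA on f(x) = 5*x^2 + 12*x + 2.12*|x|
L = 10, alpha = 0.0556
Iteration 1: beta = 0.0, y = -4.7738 + 0.0*(-4.7738 + 4.7738) = -4.7738
  grad(y) = -35.738, v = y - alpha*grad = -2.7868
  prox(v) = soft_thresh(-2.7868, 0.1179) = -2.6689
Iteration 2: beta = 0.3333, y = -2.6689 + 0.3333*(-2.6689 + 4.7738) = -1.9673
  grad(y) = -7.6726, v = y - alpha*grad = -1.5407
  prox(v) = soft_thresh(-1.5407, 0.1179) = -1.4228
Iteration 3: beta = 0.5, y = -1.4228 + 0.5*(-1.4228 + 2.6689) = -0.7997
  grad(y) = 4.0026, v = y - alpha*grad = -1.0223
  prox(v) = soft_thresh(-1.0223, 0.1179) = -0.9044
f(x_3) = 5*(-0.9044)^2 + 12*(-0.9044) + 2.12*|-0.9044| = -4.8458


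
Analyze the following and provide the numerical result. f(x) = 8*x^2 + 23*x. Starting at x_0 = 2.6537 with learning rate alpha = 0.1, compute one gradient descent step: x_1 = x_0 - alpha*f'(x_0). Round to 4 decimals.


We compute the gradient at x_0 and apply the update.
f'(x) = 16*x + 23
f'(2.6537) = 16*2.6537 + 23 = 65.4592
x_1 = 2.6537 - 0.1*65.4592 = -3.8922


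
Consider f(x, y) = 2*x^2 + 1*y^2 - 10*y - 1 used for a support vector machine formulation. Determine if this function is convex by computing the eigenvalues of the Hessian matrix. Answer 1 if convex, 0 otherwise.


The Hessian of f(x,y) = 2*x^2 + 1*y^2 - 10*y - 1 is:
H = [[4, 0], [0, 2]]
Trace = 4 + 2 = 6
Determinant = 4*2 - (0)^2 = 8
Discriminant = (6)^2 - 4*8 = 4.0
Eigenvalues: lambda_1 = 2.0, lambda_2 = 4.0
The function is convex.

1


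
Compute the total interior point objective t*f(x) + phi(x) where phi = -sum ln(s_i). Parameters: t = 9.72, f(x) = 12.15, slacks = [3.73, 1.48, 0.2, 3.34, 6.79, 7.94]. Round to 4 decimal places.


Step 1: Compute log-barrier.
ln values: [1.3164, 0.392, -1.6094, 1.206, 1.9155, 2.0719]
phi = -(1.3164 + 0.392 - 1.6094 + 1.206 + 1.9155 + 2.0719) = -5.2923
Step 2: Compute augmented objective.
t*f(x) = 9.72*12.15 = 118.098
Total = 118.098 - 5.2923 = 112.8057


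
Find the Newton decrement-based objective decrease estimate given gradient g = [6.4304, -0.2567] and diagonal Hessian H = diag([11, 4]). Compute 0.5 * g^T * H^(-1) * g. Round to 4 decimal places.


Step 1: H is diagonal, so H^(-1) * g = [0.5846, -0.0642].
Step 2: g^T H^(-1) g = sum_i g_i^2 / H_ii
  = (6.4304)^2/11 + (-0.2567)^2/4
  = 3.7591 + 0.0165 = 3.7756
Step 3: Objective decrease = 0.5 * g^T H^(-1) g = 1.8878


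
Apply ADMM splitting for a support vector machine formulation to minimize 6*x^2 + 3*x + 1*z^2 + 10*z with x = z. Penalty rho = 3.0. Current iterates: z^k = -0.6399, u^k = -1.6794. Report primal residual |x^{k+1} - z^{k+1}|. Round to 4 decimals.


ADMM iteration with rho = 3.0, z^k = -0.6399, u^k = -1.6794
Step 1: x-update.
Minimize 6*x^2 + 3*x + (3.0/2)*(x + 0.6399 - 1.6794)^2
FOC: (2*6 + 3.0)*x = -3 + 3.0*(-0.6399 + 1.6794)
x^{k+1} = 0.0079
Step 2: z-update.
Minimize 1*z^2 + 10*z + (3.0/2)*(0.0079 - z - 1.6794)^2
FOC: (2*1 + 3.0)*z = -10 + 3.0*(0.0079 - 1.6794)
z^{k+1} = -3.0029
Step 3: u-update.
u^{k+1} = -1.6794 + 0.0079 + 3.0029 = 1.3314
Step 4: Primal residual = |0.0079 + 3.0029| = 3.0108


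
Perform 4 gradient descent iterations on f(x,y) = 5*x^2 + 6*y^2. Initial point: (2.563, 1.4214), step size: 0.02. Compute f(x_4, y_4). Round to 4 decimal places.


Gradient descent on f(x,y) = 5*x^2 + 6*y^2.
Starting point: (2.563, 1.4214), alpha = 0.02
Step 1: grad_x = 2*5*2.563 = 25.63, grad_y = 2*6*1.4214 = 17.0568
  x_1 = 2.563 - 0.02*25.63 = 2.0504
  y_1 = 1.4214 - 0.02*17.0568 = 1.0803
Step 2: grad_x = 2*5*2.0504 = 20.504, grad_y = 2*6*1.0803 = 12.9632
  x_2 = 2.0504 - 0.02*20.504 = 1.6403
  y_2 = 1.0803 - 0.02*12.9632 = 0.821
Step 3: grad_x = 2*5*1.6403 = 16.4032, grad_y = 2*6*0.821 = 9.852
  x_3 = 1.6403 - 0.02*16.4032 = 1.3123
  y_3 = 0.821 - 0.02*9.852 = 0.624
Step 4: grad_x = 2*5*1.3123 = 13.1226, grad_y = 2*6*0.624 = 7.4875
  x_4 = 1.3123 - 0.02*13.1226 = 1.0498
  y_4 = 0.624 - 0.02*7.4875 = 0.4742
f(1.0498, 0.4742) = 5*1.0498^2 + 6*0.4742^2 = 6.8597


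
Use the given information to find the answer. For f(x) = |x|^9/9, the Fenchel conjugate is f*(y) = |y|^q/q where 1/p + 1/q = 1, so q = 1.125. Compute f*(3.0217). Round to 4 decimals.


The conjugate exponent q satisfies 1/p + 1/q = 1.
p = 9, so q = 9/(9 - 1) = 1.125
|y|^q = 3.0217^1.125 = 3.4696
f*(3.0217) = 3.4696 / 1.125 = 3.0841


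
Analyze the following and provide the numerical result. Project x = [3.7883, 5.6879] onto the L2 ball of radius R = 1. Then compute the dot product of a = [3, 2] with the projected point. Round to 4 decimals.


Step 1: Compute ||x|| (intermediates to 6 decimals).
||x|| = sqrt(3.7883^2 + 5.6879^2) = 6.83399
Step 2: Project.
Since ||x|| > R, scale = R/||x|| = 1/6.83399 = 0.146327, proj(x) = scale * x
proj(x) = [0.554331, 0.832293]
Step 3: Dot product.
a^T * proj(x) = 3*0.554331 + 2*0.832293 = 3.3276


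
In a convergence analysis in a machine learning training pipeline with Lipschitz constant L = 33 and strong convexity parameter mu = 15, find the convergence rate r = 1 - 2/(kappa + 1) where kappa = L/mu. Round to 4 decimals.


Step 1: Compute the condition number.
kappa = L/mu = 33/15 = 2.2
Step 2: Compute the convergence rate.
r = 1 - 2/(kappa + 1) = 1 - 2*mu/(L + mu) = (L - mu)/(L + mu) = 18/48 = 0.375


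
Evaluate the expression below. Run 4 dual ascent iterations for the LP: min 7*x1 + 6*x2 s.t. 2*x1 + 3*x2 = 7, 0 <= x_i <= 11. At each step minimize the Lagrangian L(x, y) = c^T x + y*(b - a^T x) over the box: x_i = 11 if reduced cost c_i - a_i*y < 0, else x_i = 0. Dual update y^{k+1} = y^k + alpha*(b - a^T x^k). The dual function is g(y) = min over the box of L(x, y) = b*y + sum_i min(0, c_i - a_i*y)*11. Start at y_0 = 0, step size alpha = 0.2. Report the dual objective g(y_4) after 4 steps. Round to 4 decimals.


Dual ascent for LP: min 7*x1 + 6*x2, 2*x1 + 3*x2 = 7, 0 <= x_i <= 11
Step 1: y^k = 0.0, reduced costs: (7.0, 6.0)
  x^k = (0.0, 0.0), subgradient = b - a^T x = 7.0
  y^{k+1} = 0.0 + 0.2*7.0 = 1.4
Step 2: y^k = 1.4, reduced costs: (4.2, 1.8)
  x^k = (0.0, 0.0), subgradient = b - a^T x = 7.0
  y^{k+1} = 1.4 + 0.2*7.0 = 2.8
Step 3: y^k = 2.8, reduced costs: (1.4, -2.4)
  x^k = (0.0, 11.0), subgradient = b - a^T x = -26.0
  y^{k+1} = 2.8 + 0.2*-26.0 = -2.4
Step 4: y^k = -2.4, reduced costs: (11.8, 13.2)
  x^k = (0.0, 0.0), subgradient = b - a^T x = 7.0
  y^{k+1} = -2.4 + 0.2*7.0 = -1.0
Dual objective at y_4 = -1.0: reduced costs (9.0, 9.0), box minimizer x = (0.0, 0.0)
g(y_4) = b*y + (c1 - a1*y)*x1 + (c2 - a2*y)*x2 = 7*(-1.0) + 9.0*0.0 + 9.0*0.0 = -7.0 + 0.0 + 0.0 = -7.0


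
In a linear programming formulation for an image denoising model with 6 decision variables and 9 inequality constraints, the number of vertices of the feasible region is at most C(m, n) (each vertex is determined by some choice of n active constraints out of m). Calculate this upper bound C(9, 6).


Each vertex corresponds to some choice of n active constraints out of m, so the number of vertices is at most C(m, n) = m! / (n!(m-n)!).
m = 9, n = 6
Numerator: 9 * 8 * 7 * 6 * 5 * 4
Denominator: 6! = 720
C(9, 6) = 84


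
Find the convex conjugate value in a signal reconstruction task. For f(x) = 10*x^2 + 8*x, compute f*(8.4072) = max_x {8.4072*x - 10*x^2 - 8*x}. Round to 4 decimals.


f*(y) = sup_x {y*x - a*x^2 - b*x} = sup_x {(y-b)*x - a*x^2}
FOC: (y - b) - 2a*x = 0 => x* = (y - b)/(2a)
x* = (8.4072 - 8)/(2*10) = 0.0204
f*(8.4072) = (y-b)^2/(4a) = (8.4072 - 8)^2/(4*10)
= 0.1658/40 = 0.0041


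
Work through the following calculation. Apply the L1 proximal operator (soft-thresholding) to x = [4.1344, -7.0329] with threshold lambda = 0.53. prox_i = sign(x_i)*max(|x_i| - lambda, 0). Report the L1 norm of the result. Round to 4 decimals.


Soft-thresholding with lambda = 0.53:
prox(4.1344) = sign(4.1344)*max(|4.1344| - 0.53, 0) = 3.6044
prox(-7.0329) = sign(-7.0329)*max(|-7.0329| - 0.53, 0) = -6.5029
prox(x) = [3.6044, -6.5029]
||prox(x)||_1 = 3.6044 + 6.5029 = 10.1073


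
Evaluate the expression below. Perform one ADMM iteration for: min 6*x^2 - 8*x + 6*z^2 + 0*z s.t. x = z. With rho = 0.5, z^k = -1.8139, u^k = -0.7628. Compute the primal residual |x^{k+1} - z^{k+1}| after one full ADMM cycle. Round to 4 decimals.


ADMM iteration with rho = 0.5, z^k = -1.8139, u^k = -0.7628
Step 1: x-update.
Minimize 6*x^2 - 8*x + (0.5/2)*(x + 1.8139 - 0.7628)^2
FOC: (2*6 + 0.5)*x = 8 + 0.5*(-1.8139 + 0.7628)
x^{k+1} = 0.598
Step 2: z-update.
Minimize 6*z^2 + 0*z + (0.5/2)*(0.598 - z - 0.7628)^2
FOC: (2*6 + 0.5)*z = 0 + 0.5*(0.598 - 0.7628)
z^{k+1} = -0.0066
Step 3: u-update.
u^{k+1} = -0.7628 + 0.598 + 0.0066 = -0.1583
Step 4: Primal residual = |0.598 + 0.0066| = 0.6045


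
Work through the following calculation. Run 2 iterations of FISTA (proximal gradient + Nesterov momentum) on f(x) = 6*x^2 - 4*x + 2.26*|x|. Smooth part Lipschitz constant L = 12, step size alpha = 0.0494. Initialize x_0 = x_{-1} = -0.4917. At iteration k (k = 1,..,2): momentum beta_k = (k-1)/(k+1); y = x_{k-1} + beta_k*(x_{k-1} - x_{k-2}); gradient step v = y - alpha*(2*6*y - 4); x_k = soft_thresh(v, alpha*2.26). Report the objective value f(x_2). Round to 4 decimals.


FISTA on f(x) = 6*x^2 - 4*x + 2.26*|x|
L = 12, alpha = 0.0494
Iteration 1: beta = 0.0, y = -0.4917 + 0.0*(-0.4917 + 0.4917) = -0.4917
  grad(y) = -9.9004, v = y - alpha*grad = -0.0026
  prox(v) = soft_thresh(-0.0026, 0.1116) = 0.0
Iteration 2: beta = 0.3333, y = 0.0 + 0.3333*(0.0 + 0.4917) = 0.1639
  grad(y) = -2.0332, v = y - alpha*grad = 0.2643
  prox(v) = soft_thresh(0.2643, 0.1116) = 0.1527
f(x_2) = 6*0.1527^2 - 4*0.1527 + 2.26*|0.1527| = -0.1258


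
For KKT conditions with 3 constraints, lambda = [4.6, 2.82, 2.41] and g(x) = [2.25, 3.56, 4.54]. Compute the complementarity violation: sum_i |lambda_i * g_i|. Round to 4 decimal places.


KKT complementary slackness check:
lambda_1 * g_1 = 4.6 * 2.25 = 10.35
lambda_2 * g_2 = 2.82 * 3.56 = 10.0392
lambda_3 * g_3 = 2.41 * 4.54 = 10.9414
Total violation = 10.35 + 10.0392 + 10.9414 = 31.3306


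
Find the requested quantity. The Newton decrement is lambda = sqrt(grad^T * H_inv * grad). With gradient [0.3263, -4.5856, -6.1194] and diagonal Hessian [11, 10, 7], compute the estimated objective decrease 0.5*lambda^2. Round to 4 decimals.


Step 1: H is diagonal, so H^(-1) * g = [0.0297, -0.4586, -0.8742].
Step 2: g^T H^(-1) g = sum_i g_i^2 / H_ii
  = (0.3263)^2/11 + (-4.5856)^2/10 + (-6.1194)^2/7
  = 0.0097 + 2.1028 + 5.3496 = 7.462
Step 3: Objective decrease = 0.5 * g^T H^(-1) g = 3.731


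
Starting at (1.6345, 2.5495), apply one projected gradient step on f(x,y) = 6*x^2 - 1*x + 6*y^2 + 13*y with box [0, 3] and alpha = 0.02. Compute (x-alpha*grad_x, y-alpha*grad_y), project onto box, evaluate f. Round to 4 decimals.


Step 1: Compute gradient at (1.6345, 2.5495).
grad_x = 2*6*1.6345 - 1 = 18.614
grad_y = 2*6*2.5495 + 13 = 43.594
Step 2: Gradient step.
x_raw = 1.6345 - 0.02*18.614 = 1.2622
y_raw = 2.5495 - 0.02*43.594 = 1.6776
Step 3: Project onto [0, 3].
x_proj = clip(1.2622) = 1.2622
y_proj = clip(1.6776) = 1.6776
Step 4: Evaluate f.
f(1.2622, 1.6776) = 46.9925


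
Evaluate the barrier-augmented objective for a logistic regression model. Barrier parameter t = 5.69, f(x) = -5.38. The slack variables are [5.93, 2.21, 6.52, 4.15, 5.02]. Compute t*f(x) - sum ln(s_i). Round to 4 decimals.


Step 1: Compute log-barrier.
ln values: [1.78, 0.793, 1.8749, 1.4231, 1.6134]
phi = -(1.78 + 0.793 + 1.8749 + 1.4231 + 1.6134) = -7.4844
Step 2: Compute augmented objective.
t*f(x) = 5.69*-5.38 = -30.6122
Total = -30.6122 - 7.4844 = -38.0966


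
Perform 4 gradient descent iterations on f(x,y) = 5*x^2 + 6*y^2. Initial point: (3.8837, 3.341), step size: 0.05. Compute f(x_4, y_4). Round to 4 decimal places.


Gradient descent on f(x,y) = 5*x^2 + 6*y^2.
Starting point: (3.8837, 3.341), alpha = 0.05
Step 1: grad_x = 2*5*3.8837 = 38.837, grad_y = 2*6*3.341 = 40.092
  x_1 = 3.8837 - 0.05*38.837 = 1.9419
  y_1 = 3.341 - 0.05*40.092 = 1.3364
Step 2: grad_x = 2*5*1.9419 = 19.4185, grad_y = 2*6*1.3364 = 16.0368
  x_2 = 1.9419 - 0.05*19.4185 = 0.9709
  y_2 = 1.3364 - 0.05*16.0368 = 0.5346
Step 3: grad_x = 2*5*0.9709 = 9.7093, grad_y = 2*6*0.5346 = 6.4147
  x_3 = 0.9709 - 0.05*9.7093 = 0.4855
  y_3 = 0.5346 - 0.05*6.4147 = 0.2138
Step 4: grad_x = 2*5*0.4855 = 4.8546, grad_y = 2*6*0.2138 = 2.5659
  x_4 = 0.4855 - 0.05*4.8546 = 0.2427
  y_4 = 0.2138 - 0.05*2.5659 = 0.0855
f(0.2427, 0.0855) = 5*0.2427^2 + 6*0.0855^2 = 0.3385


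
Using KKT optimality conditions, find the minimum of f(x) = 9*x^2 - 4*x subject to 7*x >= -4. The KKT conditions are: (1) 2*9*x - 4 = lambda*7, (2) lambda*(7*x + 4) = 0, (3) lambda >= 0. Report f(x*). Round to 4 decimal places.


Step 1: Try lambda = 0 (constraint inactive).
Stationarity: 2*9*x - 4 = 0
x* = 4/(2*9) = 2/9 = 0.2222 (rounded; the exact value 2/9 is used below)
Check constraint: 7*0.2222 = 1.5554 >= -4 -- satisfied.
Step 2: Compute optimal value.
f(x*) = 9*(2/9)^2 - 4*(2/9) = -0.4444


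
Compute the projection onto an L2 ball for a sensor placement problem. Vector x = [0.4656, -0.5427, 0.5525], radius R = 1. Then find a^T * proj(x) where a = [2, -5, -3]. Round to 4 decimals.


Step 1: Compute ||x|| (intermediates to 6 decimals).
||x|| = sqrt(0.4656^2 + (-0.5427)^2 + 0.5525^2) = 0.903639
Step 2: Project.
Since ||x|| <= R, proj = x (no scaling needed).
proj(x) = [0.4656, -0.5427, 0.5525]
Step 3: Dot product.
a^T * proj(x) = 2*0.4656 - 5*(-0.5427) - 3*0.5525 = 1.9872


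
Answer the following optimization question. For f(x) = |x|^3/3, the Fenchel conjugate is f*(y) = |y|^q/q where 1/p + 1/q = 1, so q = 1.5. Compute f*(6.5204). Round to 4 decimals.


The conjugate exponent q satisfies 1/p + 1/q = 1.
p = 3, so q = 3/(3 - 1) = 1.5
|y|^q = 6.5204^1.5 = 16.6499
f*(6.5204) = 16.6499 / 1.5 = 11.0999


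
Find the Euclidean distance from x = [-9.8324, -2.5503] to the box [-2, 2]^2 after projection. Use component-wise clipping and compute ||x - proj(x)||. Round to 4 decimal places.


Project each component onto [-2, 2].
clip(-9.8324) = -2.0, clip(-2.5503) = -2.0
Projection = [-2.0, -2.0]
Squared diffs: [61.3465, 0.3028]
Distance = sqrt(61.6493) = 7.8517


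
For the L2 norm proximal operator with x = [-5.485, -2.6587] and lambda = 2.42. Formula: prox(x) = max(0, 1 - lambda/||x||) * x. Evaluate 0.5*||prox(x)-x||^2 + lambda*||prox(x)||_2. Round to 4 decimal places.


Step 1: Compute ||x||.
||x|| = 6.0954
Step 2: Compute scaling factor.
scale = max(0, 1 - 2.42/6.0954) = 0.603
Step 3: prox(x) = [-3.3073, -1.6031]
||prox(x)|| = 3.6754
Step 4: Proximal objective.
0.5*||prox-x||^2 = 2.9282
lambda*||prox|| = 8.8945
Total = 11.8227


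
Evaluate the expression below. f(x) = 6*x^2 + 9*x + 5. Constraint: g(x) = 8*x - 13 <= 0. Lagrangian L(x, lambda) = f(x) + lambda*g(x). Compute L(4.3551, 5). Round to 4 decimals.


Step 1: Evaluate f(x).
f(4.3551) = 6*4.3551^2 + 9*4.3551 + 5 = 157.9973
Step 2: Evaluate g(x).
g(4.3551) = 8*4.3551 - 13 = 21.8408
Step 3: Compute Lagrangian.
L = 157.9973 + 5*21.8408 = 267.2013
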